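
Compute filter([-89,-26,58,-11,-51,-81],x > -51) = [-26, 58, -11]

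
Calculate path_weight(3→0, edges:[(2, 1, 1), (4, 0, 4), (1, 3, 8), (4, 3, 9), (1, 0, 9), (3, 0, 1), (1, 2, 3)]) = 1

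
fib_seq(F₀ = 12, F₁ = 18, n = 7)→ [12, 18, 30, 48, 78, 126, 204]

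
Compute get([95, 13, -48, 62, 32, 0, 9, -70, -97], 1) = 13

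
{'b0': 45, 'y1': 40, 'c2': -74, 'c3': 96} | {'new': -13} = {'b0': 45, 'y1': 40, 'c2': -74, 'c3': 96, 'new': -13}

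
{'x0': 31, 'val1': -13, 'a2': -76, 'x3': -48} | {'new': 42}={'x0': 31, 'val1': -13, 'a2': -76, 'x3': -48, 'new': 42}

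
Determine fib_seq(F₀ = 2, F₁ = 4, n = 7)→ [2, 4, 6, 10, 16, 26, 42]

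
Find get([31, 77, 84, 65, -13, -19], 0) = 31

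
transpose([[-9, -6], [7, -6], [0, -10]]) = [[-9, 7, 0], [-6, -6, -10]]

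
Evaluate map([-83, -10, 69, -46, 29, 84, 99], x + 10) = -83+10=-73, -10+10=0, 69+10=79, -46+10=-36, 29+10=39, 84+10=94, 99+10=109
= [-73, 0, 79, -36, 39, 94, 109]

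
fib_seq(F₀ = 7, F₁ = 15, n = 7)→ F_2 = F_1 + F_0 = 22
F_3 = F_2 + F_1 = 37
F_4 = F_3 + F_2 = 59
...
= [7, 15, 22, 37, 59, 96, 155]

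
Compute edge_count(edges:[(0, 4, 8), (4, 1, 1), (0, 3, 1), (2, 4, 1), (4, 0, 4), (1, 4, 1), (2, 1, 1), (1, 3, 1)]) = 8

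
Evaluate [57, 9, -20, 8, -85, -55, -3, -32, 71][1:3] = [9, -20]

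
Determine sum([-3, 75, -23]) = (-3) + 75 + (-23)
= 49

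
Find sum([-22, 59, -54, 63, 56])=(-22) + 59 + (-54) + 63 + 56
= 102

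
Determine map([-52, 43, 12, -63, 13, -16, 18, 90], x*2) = [-104, 86, 24, -126, 26, -32, 36, 180]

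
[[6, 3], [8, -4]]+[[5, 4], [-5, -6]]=[[11, 7], [3, -10]]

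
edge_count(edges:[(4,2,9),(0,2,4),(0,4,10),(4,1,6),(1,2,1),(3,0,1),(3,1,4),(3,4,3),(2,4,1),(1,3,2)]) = 10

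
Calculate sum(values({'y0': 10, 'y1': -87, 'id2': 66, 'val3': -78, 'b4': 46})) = 10 + (-87) + 66 + (-78) + 46
= -43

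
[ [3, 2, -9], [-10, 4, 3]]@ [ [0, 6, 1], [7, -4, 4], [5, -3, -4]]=C[0][0] = (3)*(0) + (2)*(7) + (-9)*(5) = -31
C[0][1] = (3)*(6) + (2)*(-4) + (-9)*(-3) = 37
C[0][2] = (3)*(1) + (2)*(4) + (-9)*(-4) = 47
C[1][0] = (-10)*(0) + (4)*(7) + (3)*(5) = 43
C[1][1] = (-10)*(6) + (4)*(-4) + (3)*(-3) = -85
C[1][2] = (-10)*(1) + (4)*(4) + (3)*(-4) = -6
= [[-31, 37, 47], [43, -85, -6]]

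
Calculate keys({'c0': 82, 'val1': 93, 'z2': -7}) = ['c0', 'val1', 'z2']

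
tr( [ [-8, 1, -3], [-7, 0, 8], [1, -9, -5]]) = diagonal: (-8) + 0 + (-5)
= -13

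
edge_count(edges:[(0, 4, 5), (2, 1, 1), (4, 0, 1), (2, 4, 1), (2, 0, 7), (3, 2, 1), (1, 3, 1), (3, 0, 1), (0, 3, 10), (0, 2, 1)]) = 10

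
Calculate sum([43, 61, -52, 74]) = 126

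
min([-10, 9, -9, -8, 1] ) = -10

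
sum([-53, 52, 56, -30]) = 25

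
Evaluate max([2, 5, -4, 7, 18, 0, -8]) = 18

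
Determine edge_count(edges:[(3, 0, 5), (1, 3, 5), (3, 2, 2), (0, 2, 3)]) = 4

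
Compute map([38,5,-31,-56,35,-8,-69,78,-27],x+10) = 38+10=48, 5+10=15, -31+10=-21, -56+10=-46, 35+10=45, -8+10=2, -69+10=-59, 78+10=88, -27+10=-17
= [48, 15, -21, -46, 45, 2, -59, 88, -17]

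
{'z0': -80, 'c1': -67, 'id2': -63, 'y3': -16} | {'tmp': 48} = {'z0': -80, 'c1': -67, 'id2': -63, 'y3': -16, 'tmp': 48}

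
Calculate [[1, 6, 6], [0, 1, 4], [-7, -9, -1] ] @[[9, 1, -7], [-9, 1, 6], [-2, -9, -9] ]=[[-57, -47, -25], [-17, -35, -30], [20, -7, 4]]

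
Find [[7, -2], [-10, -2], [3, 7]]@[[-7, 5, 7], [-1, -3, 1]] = [[-47, 41, 47], [72, -44, -72], [-28, -6, 28]]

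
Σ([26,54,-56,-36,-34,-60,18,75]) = 26 + 54 + (-56) + (-36) + (-34) + (-60) + 18 + 75
= -13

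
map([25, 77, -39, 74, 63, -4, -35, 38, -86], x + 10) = 25+10=35, 77+10=87, -39+10=-29, 74+10=84, 63+10=73, -4+10=6, -35+10=-25, 38+10=48, -86+10=-76
= [35, 87, -29, 84, 73, 6, -25, 48, -76]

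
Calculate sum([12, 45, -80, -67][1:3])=slice → [45, -80]
45 + (-80)
= -35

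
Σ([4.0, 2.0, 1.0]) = 7.0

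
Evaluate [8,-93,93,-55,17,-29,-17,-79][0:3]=[8, -93, 93]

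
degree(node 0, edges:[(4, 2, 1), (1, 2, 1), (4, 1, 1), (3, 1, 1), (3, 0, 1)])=incident: (3,0)
= 1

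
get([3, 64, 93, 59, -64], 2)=93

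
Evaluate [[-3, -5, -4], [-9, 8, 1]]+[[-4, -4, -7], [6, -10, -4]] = [[-7, -9, -11], [-3, -2, -3]]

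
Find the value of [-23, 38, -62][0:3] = [-23, 38, -62]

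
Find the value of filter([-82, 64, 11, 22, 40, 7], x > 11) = keep x where x > 11: -82✗, 64✓, 11✗, 22✓, 40✓, 7✗
= [64, 22, 40]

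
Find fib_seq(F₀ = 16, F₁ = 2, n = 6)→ F_2 = F_1 + F_0 = 18
F_3 = F_2 + F_1 = 20
F_4 = F_3 + F_2 = 38
...
= [16, 2, 18, 20, 38, 58]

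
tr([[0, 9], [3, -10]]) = -10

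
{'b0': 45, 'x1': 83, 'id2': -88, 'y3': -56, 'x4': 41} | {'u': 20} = {'b0': 45, 'x1': 83, 'id2': -88, 'y3': -56, 'x4': 41, 'u': 20}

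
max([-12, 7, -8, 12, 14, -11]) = 14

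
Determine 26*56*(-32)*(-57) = 2655744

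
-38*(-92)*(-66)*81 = -18689616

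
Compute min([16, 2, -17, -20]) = -20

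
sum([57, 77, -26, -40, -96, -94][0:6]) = slice → [57, 77, -26, -40, -96, -94]
57 + 77 + (-26) + (-40) + (-96) + (-94)
= -122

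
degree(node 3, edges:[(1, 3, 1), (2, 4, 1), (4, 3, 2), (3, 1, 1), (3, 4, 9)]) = incident: (1,3), (4,3), (3,1), (3,4)
= 4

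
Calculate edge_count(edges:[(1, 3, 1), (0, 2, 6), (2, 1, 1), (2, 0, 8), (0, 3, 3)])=5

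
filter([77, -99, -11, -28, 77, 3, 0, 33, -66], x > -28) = keep x where x > -28: 77✓, -99✗, -11✓, -28✗, 77✓, 3✓, 0✓, 33✓, -66✗
= [77, -11, 77, 3, 0, 33]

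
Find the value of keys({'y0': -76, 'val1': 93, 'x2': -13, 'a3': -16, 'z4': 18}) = ['y0', 'val1', 'x2', 'a3', 'z4']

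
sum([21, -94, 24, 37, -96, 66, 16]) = -26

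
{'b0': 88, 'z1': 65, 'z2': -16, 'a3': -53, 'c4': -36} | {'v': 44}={'b0': 88, 'z1': 65, 'z2': -16, 'a3': -53, 'c4': -36, 'v': 44}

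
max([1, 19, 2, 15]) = 19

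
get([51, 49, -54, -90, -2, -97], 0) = 51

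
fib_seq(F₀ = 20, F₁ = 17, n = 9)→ [20, 17, 37, 54, 91, 145, 236, 381, 617]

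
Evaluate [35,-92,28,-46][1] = -92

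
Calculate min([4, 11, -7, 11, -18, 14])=-18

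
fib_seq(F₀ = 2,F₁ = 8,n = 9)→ [2, 8, 10, 18, 28, 46, 74, 120, 194]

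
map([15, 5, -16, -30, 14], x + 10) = 15+10=25, 5+10=15, -16+10=-6, -30+10=-20, 14+10=24
= [25, 15, -6, -20, 24]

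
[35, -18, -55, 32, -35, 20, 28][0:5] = [35, -18, -55, 32, -35]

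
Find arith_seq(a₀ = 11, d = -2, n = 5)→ [11, 9, 7, 5, 3]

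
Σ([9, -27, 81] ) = 63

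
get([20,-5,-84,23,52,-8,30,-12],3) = 23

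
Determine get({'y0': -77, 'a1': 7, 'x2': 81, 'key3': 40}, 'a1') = 7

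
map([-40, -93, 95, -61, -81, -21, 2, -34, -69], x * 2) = [-80, -186, 190, -122, -162, -42, 4, -68, -138]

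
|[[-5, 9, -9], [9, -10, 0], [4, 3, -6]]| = -417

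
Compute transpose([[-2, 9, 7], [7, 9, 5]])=[[-2, 7], [9, 9], [7, 5]]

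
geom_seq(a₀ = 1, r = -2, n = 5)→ [1, -2, 4, -8, 16]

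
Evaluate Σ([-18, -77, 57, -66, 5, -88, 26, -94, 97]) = (-18) + (-77) + 57 + (-66) + 5 + (-88) + 26 + (-94) + 97
= -158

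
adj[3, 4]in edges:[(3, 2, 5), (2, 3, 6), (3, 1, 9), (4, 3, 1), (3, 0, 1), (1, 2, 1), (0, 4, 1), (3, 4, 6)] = 6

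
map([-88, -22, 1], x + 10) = [-78, -12, 11]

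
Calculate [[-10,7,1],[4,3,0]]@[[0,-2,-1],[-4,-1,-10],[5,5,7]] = [[-23, 18, -53], [-12, -11, -34]]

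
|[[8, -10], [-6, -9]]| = (8)*(-9) - (-10)*(-6)
= -132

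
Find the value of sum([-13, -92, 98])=(-13) + (-92) + 98
= -7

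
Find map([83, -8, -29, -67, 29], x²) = (83)²=6889, (-8)²=64, (-29)²=841, (-67)²=4489, (29)²=841
= [6889, 64, 841, 4489, 841]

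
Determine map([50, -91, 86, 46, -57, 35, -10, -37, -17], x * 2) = [100, -182, 172, 92, -114, 70, -20, -74, -34]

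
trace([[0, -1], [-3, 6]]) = 6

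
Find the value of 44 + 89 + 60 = 193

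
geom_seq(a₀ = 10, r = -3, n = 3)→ a_0 = 10*(-3)^0 = 10
a_1 = 10*(-3)^1 = -30
a_2 = 10*(-3)^2 = 90
= [10, -30, 90]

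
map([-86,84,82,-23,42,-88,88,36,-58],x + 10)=[-76, 94, 92, -13, 52, -78, 98, 46, -48]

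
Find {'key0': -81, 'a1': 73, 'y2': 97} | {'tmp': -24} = {'key0': -81, 'a1': 73, 'y2': 97, 'tmp': -24}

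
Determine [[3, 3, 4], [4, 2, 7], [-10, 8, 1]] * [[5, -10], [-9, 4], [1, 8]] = [[-8, 14], [9, 24], [-121, 140]]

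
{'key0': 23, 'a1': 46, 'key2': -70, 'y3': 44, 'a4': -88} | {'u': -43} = {'key0': 23, 'a1': 46, 'key2': -70, 'y3': 44, 'a4': -88, 'u': -43}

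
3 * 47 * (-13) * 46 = -84318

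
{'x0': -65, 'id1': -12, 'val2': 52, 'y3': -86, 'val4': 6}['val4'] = 6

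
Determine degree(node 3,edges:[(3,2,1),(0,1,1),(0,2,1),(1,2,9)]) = 1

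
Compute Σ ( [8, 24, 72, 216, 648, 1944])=2912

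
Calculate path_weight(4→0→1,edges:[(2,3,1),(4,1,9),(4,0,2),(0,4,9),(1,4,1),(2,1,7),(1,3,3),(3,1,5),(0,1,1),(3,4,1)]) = 3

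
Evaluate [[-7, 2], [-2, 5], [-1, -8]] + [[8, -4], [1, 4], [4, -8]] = [[1, -2], [-1, 9], [3, -16]]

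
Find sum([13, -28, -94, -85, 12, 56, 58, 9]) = 13 + (-28) + (-94) + (-85) + 12 + 56 + 58 + 9
= -59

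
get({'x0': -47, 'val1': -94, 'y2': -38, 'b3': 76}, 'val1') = -94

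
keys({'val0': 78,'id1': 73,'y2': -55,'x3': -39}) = ['val0', 'id1', 'y2', 'x3']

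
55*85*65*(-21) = -6381375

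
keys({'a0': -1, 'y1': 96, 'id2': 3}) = ['a0', 'y1', 'id2']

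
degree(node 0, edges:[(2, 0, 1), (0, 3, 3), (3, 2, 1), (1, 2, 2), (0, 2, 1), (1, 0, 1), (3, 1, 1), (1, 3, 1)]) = incident: (2,0), (0,3), (0,2), (1,0)
= 4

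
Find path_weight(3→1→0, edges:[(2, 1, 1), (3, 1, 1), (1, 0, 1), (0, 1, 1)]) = 2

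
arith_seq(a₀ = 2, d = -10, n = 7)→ [2, -8, -18, -28, -38, -48, -58]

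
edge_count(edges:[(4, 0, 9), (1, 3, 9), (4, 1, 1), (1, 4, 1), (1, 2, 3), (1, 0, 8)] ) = 6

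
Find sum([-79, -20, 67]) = (-79) + (-20) + 67
= -32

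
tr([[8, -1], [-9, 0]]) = 8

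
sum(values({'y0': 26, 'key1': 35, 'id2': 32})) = 26 + 35 + 32
= 93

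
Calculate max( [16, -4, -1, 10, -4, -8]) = 16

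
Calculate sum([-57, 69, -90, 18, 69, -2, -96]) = (-57) + 69 + (-90) + 18 + 69 + (-2) + (-96)
= -89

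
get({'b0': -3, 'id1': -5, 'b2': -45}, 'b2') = -45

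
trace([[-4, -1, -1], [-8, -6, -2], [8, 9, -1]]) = -11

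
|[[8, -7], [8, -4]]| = (8)*(-4) - (-7)*(8)
= 24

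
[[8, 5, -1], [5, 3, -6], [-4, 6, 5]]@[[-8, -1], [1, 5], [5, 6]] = C[0][0] = (8)*(-8) + (5)*(1) + (-1)*(5) = -64
C[0][1] = (8)*(-1) + (5)*(5) + (-1)*(6) = 11
C[1][0] = (5)*(-8) + (3)*(1) + (-6)*(5) = -67
C[1][1] = (5)*(-1) + (3)*(5) + (-6)*(6) = -26
C[2][0] = (-4)*(-8) + (6)*(1) + (5)*(5) = 63
C[2][1] = (-4)*(-1) + (6)*(5) + (5)*(6) = 64
= [[-64, 11], [-67, -26], [63, 64]]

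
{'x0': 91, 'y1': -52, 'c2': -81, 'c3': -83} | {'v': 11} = {'x0': 91, 'y1': -52, 'c2': -81, 'c3': -83, 'v': 11}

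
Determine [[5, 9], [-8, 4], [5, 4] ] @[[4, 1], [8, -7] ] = C[0][0] = (5)*(4) + (9)*(8) = 92
C[0][1] = (5)*(1) + (9)*(-7) = -58
C[1][0] = (-8)*(4) + (4)*(8) = 0
C[1][1] = (-8)*(1) + (4)*(-7) = -36
C[2][0] = (5)*(4) + (4)*(8) = 52
C[2][1] = (5)*(1) + (4)*(-7) = -23
= [[92, -58], [0, -36], [52, -23]]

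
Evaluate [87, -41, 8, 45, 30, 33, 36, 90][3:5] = [45, 30]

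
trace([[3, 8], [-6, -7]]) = diagonal: 3 + (-7)
= -4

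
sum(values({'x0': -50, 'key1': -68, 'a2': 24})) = -94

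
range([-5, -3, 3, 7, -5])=12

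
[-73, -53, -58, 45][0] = -73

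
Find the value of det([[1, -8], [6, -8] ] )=40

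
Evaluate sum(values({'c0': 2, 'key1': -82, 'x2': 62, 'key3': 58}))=40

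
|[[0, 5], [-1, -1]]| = 5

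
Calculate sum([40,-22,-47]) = -29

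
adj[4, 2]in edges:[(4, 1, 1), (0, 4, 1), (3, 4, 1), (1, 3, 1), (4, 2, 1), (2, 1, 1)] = 1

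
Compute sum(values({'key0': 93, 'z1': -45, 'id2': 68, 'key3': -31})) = 93 + (-45) + 68 + (-31)
= 85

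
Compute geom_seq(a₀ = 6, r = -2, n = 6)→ [6, -12, 24, -48, 96, -192]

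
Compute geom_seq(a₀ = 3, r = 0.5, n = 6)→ [3.0, 1.5, 0.75, 0.375, 0.1875, 0.09375]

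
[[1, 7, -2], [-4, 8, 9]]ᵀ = [[1, -4], [7, 8], [-2, 9]]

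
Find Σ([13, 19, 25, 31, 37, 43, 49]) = 217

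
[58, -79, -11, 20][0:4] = [58, -79, -11, 20]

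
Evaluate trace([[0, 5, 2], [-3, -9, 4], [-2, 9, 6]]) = -3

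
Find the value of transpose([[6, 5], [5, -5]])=[[6, 5], [5, -5]]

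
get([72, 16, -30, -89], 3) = -89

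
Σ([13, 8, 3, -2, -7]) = 15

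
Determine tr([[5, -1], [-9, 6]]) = diagonal: 5 + 6
= 11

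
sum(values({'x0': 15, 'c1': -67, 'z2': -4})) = -56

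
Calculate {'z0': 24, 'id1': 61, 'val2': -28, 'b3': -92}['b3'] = -92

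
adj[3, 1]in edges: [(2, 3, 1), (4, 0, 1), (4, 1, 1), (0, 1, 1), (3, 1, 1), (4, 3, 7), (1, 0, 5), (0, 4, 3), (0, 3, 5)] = 1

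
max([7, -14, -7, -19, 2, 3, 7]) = 7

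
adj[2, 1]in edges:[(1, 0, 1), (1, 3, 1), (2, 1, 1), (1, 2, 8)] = 1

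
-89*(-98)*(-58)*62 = -31364312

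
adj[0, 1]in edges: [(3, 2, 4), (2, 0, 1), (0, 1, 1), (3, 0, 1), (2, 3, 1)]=1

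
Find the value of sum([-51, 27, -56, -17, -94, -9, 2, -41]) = -239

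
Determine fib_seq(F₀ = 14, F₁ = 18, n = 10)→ [14, 18, 32, 50, 82, 132, 214, 346, 560, 906]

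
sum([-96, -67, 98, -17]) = -82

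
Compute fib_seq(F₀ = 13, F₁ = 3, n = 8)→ F_2 = F_1 + F_0 = 16
F_3 = F_2 + F_1 = 19
F_4 = F_3 + F_2 = 35
...
= [13, 3, 16, 19, 35, 54, 89, 143]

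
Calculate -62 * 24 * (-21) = 31248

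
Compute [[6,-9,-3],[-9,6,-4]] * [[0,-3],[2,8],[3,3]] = [[-27, -99], [0, 63]]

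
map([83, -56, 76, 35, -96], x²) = [6889, 3136, 5776, 1225, 9216]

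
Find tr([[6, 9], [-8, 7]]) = 13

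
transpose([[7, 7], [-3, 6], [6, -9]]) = [[7, -3, 6], [7, 6, -9]]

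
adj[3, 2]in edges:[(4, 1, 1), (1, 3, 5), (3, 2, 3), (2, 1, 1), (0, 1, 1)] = 3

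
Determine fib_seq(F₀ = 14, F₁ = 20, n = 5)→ F_2 = F_1 + F_0 = 34
F_3 = F_2 + F_1 = 54
F_4 = F_3 + F_2 = 88
= [14, 20, 34, 54, 88]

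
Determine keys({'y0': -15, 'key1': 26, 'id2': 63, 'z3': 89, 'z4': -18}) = ['y0', 'key1', 'id2', 'z3', 'z4']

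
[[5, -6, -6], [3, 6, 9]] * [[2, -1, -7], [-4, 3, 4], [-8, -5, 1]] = [[82, 7, -65], [-90, -30, 12]]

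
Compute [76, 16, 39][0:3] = [76, 16, 39]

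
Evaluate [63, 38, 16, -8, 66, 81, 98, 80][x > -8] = keep x where x > -8: 63✓, 38✓, 16✓, -8✗, 66✓, 81✓, 98✓, 80✓
= [63, 38, 16, 66, 81, 98, 80]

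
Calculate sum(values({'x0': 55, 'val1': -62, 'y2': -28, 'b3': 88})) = 55 + (-62) + (-28) + 88
= 53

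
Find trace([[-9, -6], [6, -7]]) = -16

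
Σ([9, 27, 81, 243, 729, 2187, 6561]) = 9 + 27 + 81 + 243 + 729 + 2187 + 6561
= 9837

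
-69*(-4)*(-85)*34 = -797640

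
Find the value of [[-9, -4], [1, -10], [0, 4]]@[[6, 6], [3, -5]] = C[0][0] = (-9)*(6) + (-4)*(3) = -66
C[0][1] = (-9)*(6) + (-4)*(-5) = -34
C[1][0] = (1)*(6) + (-10)*(3) = -24
C[1][1] = (1)*(6) + (-10)*(-5) = 56
C[2][0] = (0)*(6) + (4)*(3) = 12
C[2][1] = (0)*(6) + (4)*(-5) = -20
= [[-66, -34], [-24, 56], [12, -20]]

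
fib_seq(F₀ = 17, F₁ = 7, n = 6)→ [17, 7, 24, 31, 55, 86]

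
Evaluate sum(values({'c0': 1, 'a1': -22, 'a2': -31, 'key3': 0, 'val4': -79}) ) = -131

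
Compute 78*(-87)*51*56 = -19380816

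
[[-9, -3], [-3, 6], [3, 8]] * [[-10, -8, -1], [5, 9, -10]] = C[0][0] = (-9)*(-10) + (-3)*(5) = 75
C[0][1] = (-9)*(-8) + (-3)*(9) = 45
C[0][2] = (-9)*(-1) + (-3)*(-10) = 39
C[1][0] = (-3)*(-10) + (6)*(5) = 60
C[1][1] = (-3)*(-8) + (6)*(9) = 78
C[1][2] = (-3)*(-1) + (6)*(-10) = -57
... (3 more cells)
= [[75, 45, 39], [60, 78, -57], [10, 48, -83]]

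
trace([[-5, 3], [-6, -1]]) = diagonal: (-5) + (-1)
= -6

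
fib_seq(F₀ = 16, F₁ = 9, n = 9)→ F_2 = F_1 + F_0 = 25
F_3 = F_2 + F_1 = 34
F_4 = F_3 + F_2 = 59
...
= [16, 9, 25, 34, 59, 93, 152, 245, 397]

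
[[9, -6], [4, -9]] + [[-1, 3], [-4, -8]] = [[8, -3], [0, -17]]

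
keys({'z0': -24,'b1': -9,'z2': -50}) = ['z0', 'b1', 'z2']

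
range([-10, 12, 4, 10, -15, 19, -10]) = 34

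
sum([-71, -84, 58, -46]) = (-71) + (-84) + 58 + (-46)
= -143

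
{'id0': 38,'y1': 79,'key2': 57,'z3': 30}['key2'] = 57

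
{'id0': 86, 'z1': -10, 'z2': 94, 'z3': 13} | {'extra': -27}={'id0': 86, 'z1': -10, 'z2': 94, 'z3': 13, 'extra': -27}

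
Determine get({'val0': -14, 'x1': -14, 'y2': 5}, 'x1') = -14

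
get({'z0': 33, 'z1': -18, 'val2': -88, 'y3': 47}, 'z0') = 33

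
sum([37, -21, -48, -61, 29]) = 37 + (-21) + (-48) + (-61) + 29
= -64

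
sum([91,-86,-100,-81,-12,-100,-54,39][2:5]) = -193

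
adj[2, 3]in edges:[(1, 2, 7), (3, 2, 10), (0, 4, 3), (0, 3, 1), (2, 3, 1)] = 1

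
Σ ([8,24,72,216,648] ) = 8 + 24 + 72 + 216 + 648
= 968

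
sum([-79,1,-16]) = (-79) + 1 + (-16)
= -94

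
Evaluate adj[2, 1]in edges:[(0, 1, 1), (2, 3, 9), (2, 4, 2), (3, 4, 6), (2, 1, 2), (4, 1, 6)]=2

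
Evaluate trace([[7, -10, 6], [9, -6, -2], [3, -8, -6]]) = diagonal: 7 + (-6) + (-6)
= -5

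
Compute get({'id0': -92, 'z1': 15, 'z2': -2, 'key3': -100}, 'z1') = 15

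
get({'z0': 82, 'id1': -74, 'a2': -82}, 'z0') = 82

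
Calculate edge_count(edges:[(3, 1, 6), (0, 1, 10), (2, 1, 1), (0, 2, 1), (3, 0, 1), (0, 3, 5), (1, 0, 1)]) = 7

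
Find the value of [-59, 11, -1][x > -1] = keep x where x > -1: -59✗, 11✓, -1✗
= [11]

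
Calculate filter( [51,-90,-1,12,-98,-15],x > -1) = [51, 12]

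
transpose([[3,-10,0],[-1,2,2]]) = [[3, -1], [-10, 2], [0, 2]]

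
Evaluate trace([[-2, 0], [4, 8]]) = 6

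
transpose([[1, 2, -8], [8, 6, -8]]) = [[1, 8], [2, 6], [-8, -8]]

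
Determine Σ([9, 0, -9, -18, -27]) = 9 + 0 + (-9) + (-18) + (-27)
= -45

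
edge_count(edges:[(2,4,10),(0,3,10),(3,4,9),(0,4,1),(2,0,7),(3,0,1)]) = 6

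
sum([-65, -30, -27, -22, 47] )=(-65) + (-30) + (-27) + (-22) + 47
= -97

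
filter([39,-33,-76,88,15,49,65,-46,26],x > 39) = keep x where x > 39: 39✗, -33✗, -76✗, 88✓, 15✗, 49✓, 65✓, -46✗, 26✗
= [88, 49, 65]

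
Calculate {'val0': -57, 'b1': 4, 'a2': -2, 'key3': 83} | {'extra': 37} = {'val0': -57, 'b1': 4, 'a2': -2, 'key3': 83, 'extra': 37}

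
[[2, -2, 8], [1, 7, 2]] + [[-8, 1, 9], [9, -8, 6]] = [[-6, -1, 17], [10, -1, 8]]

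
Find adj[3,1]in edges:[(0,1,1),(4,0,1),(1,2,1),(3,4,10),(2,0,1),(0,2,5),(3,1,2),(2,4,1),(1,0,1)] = 2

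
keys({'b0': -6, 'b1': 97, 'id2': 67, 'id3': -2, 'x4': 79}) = ['b0', 'b1', 'id2', 'id3', 'x4']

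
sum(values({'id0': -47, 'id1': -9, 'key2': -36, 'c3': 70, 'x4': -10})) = (-47) + (-9) + (-36) + 70 + (-10)
= -32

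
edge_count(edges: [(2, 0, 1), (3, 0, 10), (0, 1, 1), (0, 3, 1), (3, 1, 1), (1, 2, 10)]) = 6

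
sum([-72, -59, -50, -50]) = (-72) + (-59) + (-50) + (-50)
= -231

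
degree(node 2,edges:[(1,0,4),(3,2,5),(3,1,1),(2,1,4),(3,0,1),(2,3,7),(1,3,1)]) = 3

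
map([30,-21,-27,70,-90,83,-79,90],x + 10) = [40, -11, -17, 80, -80, 93, -69, 100]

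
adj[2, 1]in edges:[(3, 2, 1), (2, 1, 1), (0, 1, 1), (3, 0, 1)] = 1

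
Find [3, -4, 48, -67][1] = -4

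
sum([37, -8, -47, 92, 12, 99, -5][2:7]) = 151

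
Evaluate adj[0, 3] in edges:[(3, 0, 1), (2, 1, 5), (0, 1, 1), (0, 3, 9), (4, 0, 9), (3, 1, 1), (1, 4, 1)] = 9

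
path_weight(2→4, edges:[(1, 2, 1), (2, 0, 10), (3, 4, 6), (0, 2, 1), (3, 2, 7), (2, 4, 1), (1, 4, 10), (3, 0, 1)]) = 1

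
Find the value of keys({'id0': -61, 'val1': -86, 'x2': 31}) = ['id0', 'val1', 'x2']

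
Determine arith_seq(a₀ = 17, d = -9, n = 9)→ [17, 8, -1, -10, -19, -28, -37, -46, -55]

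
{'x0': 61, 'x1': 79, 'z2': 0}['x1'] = 79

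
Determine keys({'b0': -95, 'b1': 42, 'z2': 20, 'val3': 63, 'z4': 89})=['b0', 'b1', 'z2', 'val3', 'z4']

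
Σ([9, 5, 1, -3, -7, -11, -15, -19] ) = -40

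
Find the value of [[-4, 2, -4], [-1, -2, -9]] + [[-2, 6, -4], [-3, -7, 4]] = [[-6, 8, -8], [-4, -9, -5]]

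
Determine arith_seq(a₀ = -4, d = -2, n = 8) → a_0 = -4 + 0*-2 = -4
a_1 = -4 + 1*-2 = -6
a_2 = -4 + 2*-2 = -8
...
= [-4, -6, -8, -10, -12, -14, -16, -18]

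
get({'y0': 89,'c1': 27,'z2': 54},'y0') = 89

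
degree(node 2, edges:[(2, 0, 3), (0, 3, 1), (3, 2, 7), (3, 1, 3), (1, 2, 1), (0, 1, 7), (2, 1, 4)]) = incident: (2,0), (3,2), (1,2), (2,1)
= 4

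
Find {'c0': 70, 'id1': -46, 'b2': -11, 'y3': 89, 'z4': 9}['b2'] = -11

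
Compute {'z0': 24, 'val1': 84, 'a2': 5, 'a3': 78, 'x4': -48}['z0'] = 24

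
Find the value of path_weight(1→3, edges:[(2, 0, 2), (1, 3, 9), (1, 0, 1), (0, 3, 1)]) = 9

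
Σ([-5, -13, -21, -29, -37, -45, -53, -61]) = (-5) + (-13) + (-21) + (-29) + (-37) + (-45) + (-53) + (-61)
= -264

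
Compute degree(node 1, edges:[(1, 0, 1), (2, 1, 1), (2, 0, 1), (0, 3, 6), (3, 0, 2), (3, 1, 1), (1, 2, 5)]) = incident: (1,0), (2,1), (3,1), (1,2)
= 4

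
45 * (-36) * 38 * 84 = -5171040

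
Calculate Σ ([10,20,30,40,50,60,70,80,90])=450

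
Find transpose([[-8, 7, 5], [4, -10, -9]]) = [[-8, 4], [7, -10], [5, -9]]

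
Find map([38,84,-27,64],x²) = (38)²=1444, (84)²=7056, (-27)²=729, (64)²=4096
= [1444, 7056, 729, 4096]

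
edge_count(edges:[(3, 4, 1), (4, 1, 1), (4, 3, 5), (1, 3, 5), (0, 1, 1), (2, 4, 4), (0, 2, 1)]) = 7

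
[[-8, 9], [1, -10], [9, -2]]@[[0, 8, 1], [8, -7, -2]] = [[72, -127, -26], [-80, 78, 21], [-16, 86, 13]]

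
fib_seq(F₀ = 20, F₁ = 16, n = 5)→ F_2 = F_1 + F_0 = 36
F_3 = F_2 + F_1 = 52
F_4 = F_3 + F_2 = 88
= [20, 16, 36, 52, 88]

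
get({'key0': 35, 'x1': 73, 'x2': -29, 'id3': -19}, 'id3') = -19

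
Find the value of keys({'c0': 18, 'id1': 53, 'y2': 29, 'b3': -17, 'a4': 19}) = ['c0', 'id1', 'y2', 'b3', 'a4']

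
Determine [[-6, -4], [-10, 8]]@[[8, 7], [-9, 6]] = [[-12, -66], [-152, -22]]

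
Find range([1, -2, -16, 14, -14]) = 30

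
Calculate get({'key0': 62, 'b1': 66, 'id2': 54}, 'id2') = 54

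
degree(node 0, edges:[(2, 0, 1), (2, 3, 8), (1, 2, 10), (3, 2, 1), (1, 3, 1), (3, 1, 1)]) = incident: (2,0)
= 1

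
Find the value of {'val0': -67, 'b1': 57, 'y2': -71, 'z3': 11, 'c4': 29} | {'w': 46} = {'val0': -67, 'b1': 57, 'y2': -71, 'z3': 11, 'c4': 29, 'w': 46}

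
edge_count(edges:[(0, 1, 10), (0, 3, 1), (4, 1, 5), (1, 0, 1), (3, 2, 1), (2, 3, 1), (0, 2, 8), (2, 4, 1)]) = 8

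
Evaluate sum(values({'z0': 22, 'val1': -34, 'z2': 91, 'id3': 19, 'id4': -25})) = 73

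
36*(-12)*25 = -10800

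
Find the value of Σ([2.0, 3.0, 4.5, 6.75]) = 16.25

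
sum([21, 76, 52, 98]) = 247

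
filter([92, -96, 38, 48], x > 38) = keep x where x > 38: 92✓, -96✗, 38✗, 48✓
= [92, 48]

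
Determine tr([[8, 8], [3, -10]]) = diagonal: 8 + (-10)
= -2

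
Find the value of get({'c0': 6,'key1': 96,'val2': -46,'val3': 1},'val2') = -46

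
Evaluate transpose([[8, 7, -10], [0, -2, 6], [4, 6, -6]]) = [[8, 0, 4], [7, -2, 6], [-10, 6, -6]]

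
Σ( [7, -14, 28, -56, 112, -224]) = -147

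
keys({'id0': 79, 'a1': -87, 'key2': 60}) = ['id0', 'a1', 'key2']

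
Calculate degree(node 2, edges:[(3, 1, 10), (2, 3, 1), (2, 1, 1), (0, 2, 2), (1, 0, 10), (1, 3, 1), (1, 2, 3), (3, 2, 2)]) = incident: (2,3), (2,1), (0,2), (1,2), (3,2)
= 5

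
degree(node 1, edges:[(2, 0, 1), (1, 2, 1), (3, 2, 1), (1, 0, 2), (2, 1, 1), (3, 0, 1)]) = incident: (1,2), (1,0), (2,1)
= 3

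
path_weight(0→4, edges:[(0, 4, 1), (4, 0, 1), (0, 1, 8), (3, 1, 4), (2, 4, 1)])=1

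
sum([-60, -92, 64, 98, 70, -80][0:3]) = slice → [-60, -92, 64]
(-60) + (-92) + 64
= -88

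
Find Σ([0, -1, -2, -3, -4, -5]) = -15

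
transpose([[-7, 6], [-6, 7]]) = [[-7, -6], [6, 7]]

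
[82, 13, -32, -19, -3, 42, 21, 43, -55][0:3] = [82, 13, -32]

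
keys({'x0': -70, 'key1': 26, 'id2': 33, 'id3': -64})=['x0', 'key1', 'id2', 'id3']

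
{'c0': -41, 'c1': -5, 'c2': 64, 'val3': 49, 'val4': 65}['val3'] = 49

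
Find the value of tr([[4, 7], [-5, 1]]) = diagonal: 4 + 1
= 5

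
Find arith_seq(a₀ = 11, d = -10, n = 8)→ a_0 = 11 + 0*-10 = 11
a_1 = 11 + 1*-10 = 1
a_2 = 11 + 2*-10 = -9
...
= [11, 1, -9, -19, -29, -39, -49, -59]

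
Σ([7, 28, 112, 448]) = 595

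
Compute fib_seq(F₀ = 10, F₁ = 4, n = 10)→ F_2 = F_1 + F_0 = 14
F_3 = F_2 + F_1 = 18
F_4 = F_3 + F_2 = 32
...
= [10, 4, 14, 18, 32, 50, 82, 132, 214, 346]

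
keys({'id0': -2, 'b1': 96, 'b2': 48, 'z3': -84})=['id0', 'b1', 'b2', 'z3']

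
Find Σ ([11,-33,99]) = 77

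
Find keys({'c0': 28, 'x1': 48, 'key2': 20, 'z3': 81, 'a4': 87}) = ['c0', 'x1', 'key2', 'z3', 'a4']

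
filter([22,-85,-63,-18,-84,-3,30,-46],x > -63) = keep x where x > -63: 22✓, -85✗, -63✗, -18✓, -84✗, -3✓, 30✓, -46✓
= [22, -18, -3, 30, -46]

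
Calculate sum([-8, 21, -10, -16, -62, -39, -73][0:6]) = slice → [-8, 21, -10, -16, -62, -39]
(-8) + 21 + (-10) + (-16) + (-62) + (-39)
= -114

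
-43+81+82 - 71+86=135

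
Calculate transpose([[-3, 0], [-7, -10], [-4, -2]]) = [[-3, -7, -4], [0, -10, -2]]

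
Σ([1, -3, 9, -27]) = 1 + -3 + 9 + -27
= -20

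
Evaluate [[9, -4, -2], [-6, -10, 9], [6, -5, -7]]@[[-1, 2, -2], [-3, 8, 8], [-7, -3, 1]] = C[0][0] = (9)*(-1) + (-4)*(-3) + (-2)*(-7) = 17
C[0][1] = (9)*(2) + (-4)*(8) + (-2)*(-3) = -8
C[0][2] = (9)*(-2) + (-4)*(8) + (-2)*(1) = -52
C[1][0] = (-6)*(-1) + (-10)*(-3) + (9)*(-7) = -27
C[1][1] = (-6)*(2) + (-10)*(8) + (9)*(-3) = -119
C[1][2] = (-6)*(-2) + (-10)*(8) + (9)*(1) = -59
... (3 more cells)
= [[17, -8, -52], [-27, -119, -59], [58, -7, -59]]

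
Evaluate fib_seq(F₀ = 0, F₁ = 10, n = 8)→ F_2 = F_1 + F_0 = 10
F_3 = F_2 + F_1 = 20
F_4 = F_3 + F_2 = 30
...
= [0, 10, 10, 20, 30, 50, 80, 130]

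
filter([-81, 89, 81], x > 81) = keep x where x > 81: -81✗, 89✓, 81✗
= [89]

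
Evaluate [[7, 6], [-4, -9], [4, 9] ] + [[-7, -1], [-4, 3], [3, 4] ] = [[0, 5], [-8, -6], [7, 13]]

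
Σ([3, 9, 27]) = 3 + 9 + 27
= 39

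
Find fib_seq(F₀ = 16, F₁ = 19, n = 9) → [16, 19, 35, 54, 89, 143, 232, 375, 607]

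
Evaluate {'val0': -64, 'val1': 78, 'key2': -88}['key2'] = -88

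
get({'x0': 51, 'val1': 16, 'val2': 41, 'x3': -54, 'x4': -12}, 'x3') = -54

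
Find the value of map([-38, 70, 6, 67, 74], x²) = (-38)²=1444, (70)²=4900, (6)²=36, (67)²=4489, (74)²=5476
= [1444, 4900, 36, 4489, 5476]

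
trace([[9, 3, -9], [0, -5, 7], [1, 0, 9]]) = 13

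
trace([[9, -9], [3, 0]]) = diagonal: 9 + 0
= 9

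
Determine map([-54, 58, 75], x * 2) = [-108, 116, 150]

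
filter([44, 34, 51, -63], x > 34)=keep x where x > 34: 44✓, 34✗, 51✓, -63✗
= [44, 51]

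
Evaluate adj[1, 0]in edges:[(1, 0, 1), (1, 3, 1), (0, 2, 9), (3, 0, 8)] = 1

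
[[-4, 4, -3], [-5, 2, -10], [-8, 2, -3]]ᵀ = [[-4, -5, -8], [4, 2, 2], [-3, -10, -3]]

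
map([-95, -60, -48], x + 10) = -95+10=-85, -60+10=-50, -48+10=-38
= [-85, -50, -38]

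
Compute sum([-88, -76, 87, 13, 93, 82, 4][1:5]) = 117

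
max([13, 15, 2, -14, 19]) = 19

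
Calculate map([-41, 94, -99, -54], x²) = [1681, 8836, 9801, 2916]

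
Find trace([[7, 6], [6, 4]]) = diagonal: 7 + 4
= 11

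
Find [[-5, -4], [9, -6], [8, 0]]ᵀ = [[-5, 9, 8], [-4, -6, 0]]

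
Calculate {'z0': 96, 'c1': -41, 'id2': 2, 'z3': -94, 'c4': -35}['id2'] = 2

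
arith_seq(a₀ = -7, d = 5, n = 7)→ a_0 = -7 + 0*5 = -7
a_1 = -7 + 1*5 = -2
a_2 = -7 + 2*5 = 3
...
= [-7, -2, 3, 8, 13, 18, 23]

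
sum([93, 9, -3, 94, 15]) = 208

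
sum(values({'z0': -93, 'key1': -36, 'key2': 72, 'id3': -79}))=-136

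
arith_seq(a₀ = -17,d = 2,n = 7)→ a_0 = -17 + 0*2 = -17
a_1 = -17 + 1*2 = -15
a_2 = -17 + 2*2 = -13
...
= [-17, -15, -13, -11, -9, -7, -5]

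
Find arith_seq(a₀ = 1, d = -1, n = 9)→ [1, 0, -1, -2, -3, -4, -5, -6, -7]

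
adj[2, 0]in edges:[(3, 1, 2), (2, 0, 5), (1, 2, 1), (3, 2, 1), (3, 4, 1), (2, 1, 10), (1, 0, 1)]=5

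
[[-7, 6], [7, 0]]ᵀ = [[-7, 7], [6, 0]]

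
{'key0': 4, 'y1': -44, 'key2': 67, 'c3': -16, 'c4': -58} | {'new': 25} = {'key0': 4, 'y1': -44, 'key2': 67, 'c3': -16, 'c4': -58, 'new': 25}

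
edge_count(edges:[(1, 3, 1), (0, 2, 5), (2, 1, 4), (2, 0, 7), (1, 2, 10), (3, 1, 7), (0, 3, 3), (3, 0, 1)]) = 8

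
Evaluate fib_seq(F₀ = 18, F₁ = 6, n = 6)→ F_2 = F_1 + F_0 = 24
F_3 = F_2 + F_1 = 30
F_4 = F_3 + F_2 = 54
...
= [18, 6, 24, 30, 54, 84]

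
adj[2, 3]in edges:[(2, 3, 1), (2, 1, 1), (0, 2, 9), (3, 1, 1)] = 1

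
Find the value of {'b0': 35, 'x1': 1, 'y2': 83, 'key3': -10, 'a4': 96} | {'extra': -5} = {'b0': 35, 'x1': 1, 'y2': 83, 'key3': -10, 'a4': 96, 'extra': -5}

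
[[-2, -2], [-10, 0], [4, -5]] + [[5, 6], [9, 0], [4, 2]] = [[3, 4], [-1, 0], [8, -3]]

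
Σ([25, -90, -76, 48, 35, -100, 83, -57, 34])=-98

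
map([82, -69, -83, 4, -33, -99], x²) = (82)²=6724, (-69)²=4761, (-83)²=6889, (4)²=16, (-33)²=1089, (-99)²=9801
= [6724, 4761, 6889, 16, 1089, 9801]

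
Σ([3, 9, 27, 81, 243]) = 363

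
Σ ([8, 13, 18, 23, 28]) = 8 + 13 + 18 + 23 + 28
= 90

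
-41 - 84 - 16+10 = -131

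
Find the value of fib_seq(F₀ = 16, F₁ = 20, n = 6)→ [16, 20, 36, 56, 92, 148]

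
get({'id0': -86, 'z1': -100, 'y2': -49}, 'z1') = -100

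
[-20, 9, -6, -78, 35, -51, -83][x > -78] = [-20, 9, -6, 35, -51]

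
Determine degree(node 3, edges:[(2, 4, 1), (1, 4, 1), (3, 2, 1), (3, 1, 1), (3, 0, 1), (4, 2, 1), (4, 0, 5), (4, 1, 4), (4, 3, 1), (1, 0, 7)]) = incident: (3,2), (3,1), (3,0), (4,3)
= 4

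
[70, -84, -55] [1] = -84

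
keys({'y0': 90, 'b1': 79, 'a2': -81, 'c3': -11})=['y0', 'b1', 'a2', 'c3']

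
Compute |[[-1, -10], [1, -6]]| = 16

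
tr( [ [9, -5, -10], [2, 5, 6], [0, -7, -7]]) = 7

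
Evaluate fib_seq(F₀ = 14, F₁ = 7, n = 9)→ [14, 7, 21, 28, 49, 77, 126, 203, 329]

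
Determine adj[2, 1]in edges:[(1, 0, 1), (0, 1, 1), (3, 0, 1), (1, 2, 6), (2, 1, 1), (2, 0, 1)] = 1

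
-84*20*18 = -30240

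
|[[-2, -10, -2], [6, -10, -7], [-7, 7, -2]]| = -692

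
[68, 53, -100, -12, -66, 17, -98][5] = 17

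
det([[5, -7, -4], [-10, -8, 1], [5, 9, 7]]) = (1)*(5)*det([[-8, 1], [9, 7]]) + (-1)*(-7)*det([[-10, 1], [5, 7]]) + (1)*(-4)*det([[-10, -8], [5, 9]])
= -325 + -525 + 200
= -650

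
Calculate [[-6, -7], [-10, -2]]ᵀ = [[-6, -10], [-7, -2]]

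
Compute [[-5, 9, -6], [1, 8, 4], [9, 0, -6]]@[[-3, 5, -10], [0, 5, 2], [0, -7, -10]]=[[15, 62, 128], [-3, 17, -34], [-27, 87, -30]]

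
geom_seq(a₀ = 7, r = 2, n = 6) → a_0 = 7*2^0 = 7
a_1 = 7*2^1 = 14
a_2 = 7*2^2 = 28
...
= [7, 14, 28, 56, 112, 224]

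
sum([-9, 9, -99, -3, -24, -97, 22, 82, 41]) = (-9) + 9 + (-99) + (-3) + (-24) + (-97) + 22 + 82 + 41
= -78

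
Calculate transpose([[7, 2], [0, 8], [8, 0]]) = [[7, 0, 8], [2, 8, 0]]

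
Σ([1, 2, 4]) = 1 + 2 + 4
= 7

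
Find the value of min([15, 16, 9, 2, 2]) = 2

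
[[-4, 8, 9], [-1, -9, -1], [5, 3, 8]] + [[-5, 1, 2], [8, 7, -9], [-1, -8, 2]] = [[-9, 9, 11], [7, -2, -10], [4, -5, 10]]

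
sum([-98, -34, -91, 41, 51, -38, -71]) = -240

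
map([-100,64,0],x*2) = -100*2=-200, 64*2=128, 0*2=0
= [-200, 128, 0]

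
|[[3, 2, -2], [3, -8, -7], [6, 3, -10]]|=165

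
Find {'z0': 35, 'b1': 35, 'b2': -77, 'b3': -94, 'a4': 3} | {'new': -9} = {'z0': 35, 'b1': 35, 'b2': -77, 'b3': -94, 'a4': 3, 'new': -9}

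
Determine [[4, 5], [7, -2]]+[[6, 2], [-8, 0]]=[[10, 7], [-1, -2]]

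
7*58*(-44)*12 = -214368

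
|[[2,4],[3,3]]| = -6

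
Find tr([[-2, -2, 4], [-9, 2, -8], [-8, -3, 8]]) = 8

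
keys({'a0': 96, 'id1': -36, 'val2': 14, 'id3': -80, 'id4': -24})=['a0', 'id1', 'val2', 'id3', 'id4']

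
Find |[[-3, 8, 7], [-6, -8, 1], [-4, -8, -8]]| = -520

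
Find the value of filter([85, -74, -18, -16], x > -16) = keep x where x > -16: 85✓, -74✗, -18✗, -16✗
= [85]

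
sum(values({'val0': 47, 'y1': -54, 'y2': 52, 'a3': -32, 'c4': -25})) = 47 + (-54) + 52 + (-32) + (-25)
= -12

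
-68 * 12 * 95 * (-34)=2635680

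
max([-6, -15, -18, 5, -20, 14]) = 14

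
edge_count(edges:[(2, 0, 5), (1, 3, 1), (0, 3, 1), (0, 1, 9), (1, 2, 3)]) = 5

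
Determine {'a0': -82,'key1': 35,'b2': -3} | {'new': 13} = {'a0': -82, 'key1': 35, 'b2': -3, 'new': 13}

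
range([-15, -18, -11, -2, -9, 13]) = 31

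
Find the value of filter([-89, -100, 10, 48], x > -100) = [-89, 10, 48]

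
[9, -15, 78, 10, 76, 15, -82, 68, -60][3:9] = [10, 76, 15, -82, 68, -60]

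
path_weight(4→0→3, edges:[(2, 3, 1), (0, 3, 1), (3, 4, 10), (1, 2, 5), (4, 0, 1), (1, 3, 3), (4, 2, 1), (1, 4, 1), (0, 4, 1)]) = w(4→0)=1 + w(0→3)=1
= 2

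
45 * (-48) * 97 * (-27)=5657040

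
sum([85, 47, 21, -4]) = 85 + 47 + 21 + (-4)
= 149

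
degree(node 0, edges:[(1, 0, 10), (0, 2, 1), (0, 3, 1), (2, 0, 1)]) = 4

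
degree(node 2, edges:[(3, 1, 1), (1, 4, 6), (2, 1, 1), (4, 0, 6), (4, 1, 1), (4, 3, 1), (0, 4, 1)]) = 1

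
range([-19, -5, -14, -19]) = 14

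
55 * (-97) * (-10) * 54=2880900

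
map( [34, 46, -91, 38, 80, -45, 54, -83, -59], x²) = (34)²=1156, (46)²=2116, (-91)²=8281, (38)²=1444, (80)²=6400, (-45)²=2025, (54)²=2916, (-83)²=6889, (-59)²=3481
= [1156, 2116, 8281, 1444, 6400, 2025, 2916, 6889, 3481]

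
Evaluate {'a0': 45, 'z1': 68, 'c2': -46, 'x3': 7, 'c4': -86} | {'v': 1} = {'a0': 45, 'z1': 68, 'c2': -46, 'x3': 7, 'c4': -86, 'v': 1}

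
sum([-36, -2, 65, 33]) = (-36) + (-2) + 65 + 33
= 60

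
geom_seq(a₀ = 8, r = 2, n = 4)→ [8, 16, 32, 64]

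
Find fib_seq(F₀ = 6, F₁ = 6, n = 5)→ [6, 6, 12, 18, 30]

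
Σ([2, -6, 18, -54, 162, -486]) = -364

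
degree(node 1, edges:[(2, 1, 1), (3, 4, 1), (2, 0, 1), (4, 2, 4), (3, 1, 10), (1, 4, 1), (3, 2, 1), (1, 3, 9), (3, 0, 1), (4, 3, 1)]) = 4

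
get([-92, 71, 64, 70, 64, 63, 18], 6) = 18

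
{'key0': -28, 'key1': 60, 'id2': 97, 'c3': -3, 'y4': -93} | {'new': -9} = {'key0': -28, 'key1': 60, 'id2': 97, 'c3': -3, 'y4': -93, 'new': -9}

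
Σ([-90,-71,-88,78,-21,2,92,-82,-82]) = -262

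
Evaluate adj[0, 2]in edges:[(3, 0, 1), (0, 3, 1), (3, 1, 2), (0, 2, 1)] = 1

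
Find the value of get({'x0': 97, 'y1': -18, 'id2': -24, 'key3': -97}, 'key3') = -97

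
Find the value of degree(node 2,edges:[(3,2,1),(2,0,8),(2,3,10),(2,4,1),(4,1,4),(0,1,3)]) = 4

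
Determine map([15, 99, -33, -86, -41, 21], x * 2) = 15*2=30, 99*2=198, -33*2=-66, -86*2=-172, -41*2=-82, 21*2=42
= [30, 198, -66, -172, -82, 42]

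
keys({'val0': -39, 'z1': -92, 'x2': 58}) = ['val0', 'z1', 'x2']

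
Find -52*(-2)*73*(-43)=-326456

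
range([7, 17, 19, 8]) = 12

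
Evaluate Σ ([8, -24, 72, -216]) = 8 + -24 + 72 + -216
= -160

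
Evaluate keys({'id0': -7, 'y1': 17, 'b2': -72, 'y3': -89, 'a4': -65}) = ['id0', 'y1', 'b2', 'y3', 'a4']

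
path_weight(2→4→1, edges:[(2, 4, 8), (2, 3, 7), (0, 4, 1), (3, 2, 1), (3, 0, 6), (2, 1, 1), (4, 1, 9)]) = 17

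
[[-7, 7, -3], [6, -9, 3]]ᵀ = [[-7, 6], [7, -9], [-3, 3]]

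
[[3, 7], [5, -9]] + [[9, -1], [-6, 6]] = [[12, 6], [-1, -3]]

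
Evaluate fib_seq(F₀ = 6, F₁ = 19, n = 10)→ F_2 = F_1 + F_0 = 25
F_3 = F_2 + F_1 = 44
F_4 = F_3 + F_2 = 69
...
= [6, 19, 25, 44, 69, 113, 182, 295, 477, 772]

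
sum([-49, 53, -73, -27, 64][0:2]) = 4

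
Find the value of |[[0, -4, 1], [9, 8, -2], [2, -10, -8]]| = (1)*(0)*det([[8, -2], [-10, -8]]) + (-1)*(-4)*det([[9, -2], [2, -8]]) + (1)*(1)*det([[9, 8], [2, -10]])
= 0 + -272 + -106
= -378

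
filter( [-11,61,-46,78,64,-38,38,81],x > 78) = keep x where x > 78: -11✗, 61✗, -46✗, 78✗, 64✗, -38✗, 38✗, 81✓
= [81]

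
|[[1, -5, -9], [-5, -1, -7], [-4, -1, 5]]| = -286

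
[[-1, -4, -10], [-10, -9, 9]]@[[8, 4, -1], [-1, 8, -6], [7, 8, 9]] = C[0][0] = (-1)*(8) + (-4)*(-1) + (-10)*(7) = -74
C[0][1] = (-1)*(4) + (-4)*(8) + (-10)*(8) = -116
C[0][2] = (-1)*(-1) + (-4)*(-6) + (-10)*(9) = -65
C[1][0] = (-10)*(8) + (-9)*(-1) + (9)*(7) = -8
C[1][1] = (-10)*(4) + (-9)*(8) + (9)*(8) = -40
C[1][2] = (-10)*(-1) + (-9)*(-6) + (9)*(9) = 145
= [[-74, -116, -65], [-8, -40, 145]]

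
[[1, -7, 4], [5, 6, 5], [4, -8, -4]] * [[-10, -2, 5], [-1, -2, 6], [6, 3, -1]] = [[21, 24, -41], [-26, -7, 56], [-56, -4, -24]]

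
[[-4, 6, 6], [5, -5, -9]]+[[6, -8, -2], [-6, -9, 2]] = [[2, -2, 4], [-1, -14, -7]]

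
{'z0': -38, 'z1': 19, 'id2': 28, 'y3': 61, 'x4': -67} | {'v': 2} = {'z0': -38, 'z1': 19, 'id2': 28, 'y3': 61, 'x4': -67, 'v': 2}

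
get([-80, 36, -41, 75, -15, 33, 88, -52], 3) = 75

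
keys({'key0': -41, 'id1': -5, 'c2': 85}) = ['key0', 'id1', 'c2']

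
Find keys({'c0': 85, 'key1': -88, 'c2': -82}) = ['c0', 'key1', 'c2']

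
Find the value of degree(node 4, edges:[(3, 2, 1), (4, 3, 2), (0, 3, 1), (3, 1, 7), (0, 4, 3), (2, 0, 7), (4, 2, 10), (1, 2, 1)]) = incident: (4,3), (0,4), (4,2)
= 3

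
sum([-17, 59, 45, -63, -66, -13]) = -55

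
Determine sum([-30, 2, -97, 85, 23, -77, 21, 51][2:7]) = slice → [-97, 85, 23, -77, 21]
(-97) + 85 + 23 + (-77) + 21
= -45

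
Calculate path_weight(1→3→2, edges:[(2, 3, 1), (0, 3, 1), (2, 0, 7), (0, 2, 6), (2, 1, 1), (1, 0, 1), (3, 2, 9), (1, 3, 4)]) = w(1→3)=4 + w(3→2)=9
= 13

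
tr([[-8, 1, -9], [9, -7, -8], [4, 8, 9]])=diagonal: (-8) + (-7) + 9
= -6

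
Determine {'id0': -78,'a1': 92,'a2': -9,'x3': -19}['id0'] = -78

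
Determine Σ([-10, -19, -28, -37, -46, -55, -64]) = -259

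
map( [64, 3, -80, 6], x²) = (64)²=4096, (3)²=9, (-80)²=6400, (6)²=36
= [4096, 9, 6400, 36]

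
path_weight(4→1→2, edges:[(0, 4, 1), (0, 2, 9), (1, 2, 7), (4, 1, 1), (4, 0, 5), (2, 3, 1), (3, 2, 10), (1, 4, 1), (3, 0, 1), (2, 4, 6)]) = 8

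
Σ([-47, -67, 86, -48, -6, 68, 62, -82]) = -34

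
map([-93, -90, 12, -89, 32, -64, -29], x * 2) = [-186, -180, 24, -178, 64, -128, -58]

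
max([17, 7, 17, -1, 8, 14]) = 17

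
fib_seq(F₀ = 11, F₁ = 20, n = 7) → [11, 20, 31, 51, 82, 133, 215]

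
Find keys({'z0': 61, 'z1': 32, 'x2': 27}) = ['z0', 'z1', 'x2']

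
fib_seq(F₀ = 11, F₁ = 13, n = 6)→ [11, 13, 24, 37, 61, 98]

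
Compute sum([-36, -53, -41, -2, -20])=(-36) + (-53) + (-41) + (-2) + (-20)
= -152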